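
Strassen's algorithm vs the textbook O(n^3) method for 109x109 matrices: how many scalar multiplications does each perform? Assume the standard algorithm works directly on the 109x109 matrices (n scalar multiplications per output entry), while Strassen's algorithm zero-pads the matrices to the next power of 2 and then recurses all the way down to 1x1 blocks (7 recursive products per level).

Matrix multiplication for 109x109 matrices:

Strassen's algorithm requires power-of-2 dimensions. Pad 109x109 to 128x128 (next power of 2).

Standard algorithm: 109^3 = 1295029 multiplications
Strassen's algorithm: 7^(log2(128)) = 7^7 = 823543 multiplications
Savings: 1295029 - 823543 = 471486 multiplications

Standard: 1295029 multiplications (109^3). Strassen: 823543 multiplications (7^7, after padding to 128x128). Strassen reduces 8 recursive multiplications to 7 at each level.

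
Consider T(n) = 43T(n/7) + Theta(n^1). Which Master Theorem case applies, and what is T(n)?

Master Theorem for T(n) = 43T(n/7) + O(n^1):

a = 43, b = 7, c = 1
log_b(a) = log_7(43) = 1.9329

Case 1: c = 1 < log_7(43) = 1.9329
T(n) = O(n^(log_7 43))

For T(n) = 43T(n/7) + O(n^1): log_7(43) = 1.9329. This is Case 1 of the Master Theorem (c < log_b(a), work dominated by leaves), giving O(n^(log_7 43)).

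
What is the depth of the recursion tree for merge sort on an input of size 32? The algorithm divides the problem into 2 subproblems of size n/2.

For divide and conquer with division factor 2:

Problem sizes at each level:
Level 0: 32
Level 1: 16
Level 2: 8
Level 3: 4
Level 4: 2
Level 5: 1

The root is level 0 and the size-1 base case is level 5 (the tree spans levels 0 through 5, i.e. 6 levels counting the root), so the depth is the number of divisions: log_2(32) = 5

The recursion tree depth is log_2(32) = 5. At each level, the problem size is divided by 2, so it takes 5 divisions to reduce to a base case of size 1. The algorithm makes 2 recursive calls at each level.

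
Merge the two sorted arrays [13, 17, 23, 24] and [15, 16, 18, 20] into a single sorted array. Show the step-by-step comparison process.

Merging process:

Compare 13 vs 15: take 13 from left. Merged: [13]
Compare 17 vs 15: take 15 from right. Merged: [13, 15]
Compare 17 vs 16: take 16 from right. Merged: [13, 15, 16]
Compare 17 vs 18: take 17 from left. Merged: [13, 15, 16, 17]
Compare 23 vs 18: take 18 from right. Merged: [13, 15, 16, 17, 18]
Compare 23 vs 20: take 20 from right. Merged: [13, 15, 16, 17, 18, 20]
Append remaining from left: [23, 24]. Merged: [13, 15, 16, 17, 18, 20, 23, 24]

Final merged array: [13, 15, 16, 17, 18, 20, 23, 24]
Total comparisons: 6

The merged array is [13, 15, 16, 17, 18, 20, 23, 24], requiring 6 comparisons. The merge step runs in O(n) time where n is the total number of elements.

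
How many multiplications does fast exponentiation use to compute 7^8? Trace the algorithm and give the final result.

Computing 7^8 by squaring (build up from 7^1; each line after the first costs one multiplication):

7^1 = 7
7^2 = (7^1)^2 = 7^2 = 49
7^4 = (7^2)^2 = 49^2 = 2401
7^8 = (7^4)^2 = 2401^2 = 5764801

Result: 5764801
Multiplications needed: 3 (3 lines after 7^1)

7^8 = 5764801. Using exponentiation by squaring, this requires 3 multiplications. The key idea: if the exponent is even, square the half-power; if odd, multiply by the base once.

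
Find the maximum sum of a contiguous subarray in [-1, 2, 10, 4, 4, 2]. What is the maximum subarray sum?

Using Kadane's algorithm on [-1, 2, 10, 4, 4, 2]:

Scanning through the array:
Position 1 (value 2): max_ending_here = 2, max_so_far = 2
Position 2 (value 10): max_ending_here = 12, max_so_far = 12
Position 3 (value 4): max_ending_here = 16, max_so_far = 16
Position 4 (value 4): max_ending_here = 20, max_so_far = 20
Position 5 (value 2): max_ending_here = 22, max_so_far = 22

Maximum subarray: [2, 10, 4, 4, 2]
Maximum sum: 22

The maximum subarray is [2, 10, 4, 4, 2] with sum 22. This subarray runs from index 1 to index 5.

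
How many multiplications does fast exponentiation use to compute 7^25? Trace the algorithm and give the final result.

Computing 7^25 by squaring (build up from 7^1; each line after the first costs one multiplication):

7^1 = 7
7^2 = (7^1)^2 = 7^2 = 49
7^3 = 7 * 7^2 = 7 * 49 = 343
7^6 = (7^3)^2 = 343^2 = 117649
7^12 = (7^6)^2 = 117649^2 = 13841287201
7^24 = (7^12)^2 = 13841287201^2 = 191581231380566414401
7^25 = 7 * 7^24 = 7 * 191581231380566414401 = 1341068619663964900807

Result: 1341068619663964900807
Multiplications needed: 6 (6 lines after 7^1)

7^25 = 1341068619663964900807. Using exponentiation by squaring, this requires 6 multiplications. The key idea: if the exponent is even, square the half-power; if odd, multiply by the base once.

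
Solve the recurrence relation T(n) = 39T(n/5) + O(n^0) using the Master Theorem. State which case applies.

Master Theorem for T(n) = 39T(n/5) + O(n^0):

a = 39, b = 5, c = 0
log_b(a) = log_5(39) = 2.2763

Case 1: c = 0 < log_5(39) = 2.2763
T(n) = O(n^(log_5 39))

For T(n) = 39T(n/5) + O(n^0): log_5(39) = 2.2763. This is Case 1 of the Master Theorem (c < log_b(a), work dominated by leaves), giving O(n^(log_5 39)).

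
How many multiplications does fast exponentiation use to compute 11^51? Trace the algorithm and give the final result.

Computing 11^51 by squaring (build up from 11^1; each line after the first costs one multiplication):

11^1 = 11
11^2 = (11^1)^2 = 11^2 = 121
11^3 = 11 * 11^2 = 11 * 121 = 1331
11^6 = (11^3)^2 = 1331^2 = 1771561
11^12 = (11^6)^2 = 1771561^2 = 3138428376721
11^24 = (11^12)^2 = 3138428376721^2 = 9849732675807611094711841
11^25 = 11 * 11^24 = 11 * 9849732675807611094711841 = 108347059433883722041830251
11^50 = (11^25)^2 = 108347059433883722041830251^2 = 11739085287969531650666649599035831993898213898723001
11^51 = 11 * 11^50 = 11 * 11739085287969531650666649599035831993898213898723001 = 129129938167664848157333145589394151932880352885953011

Result: 129129938167664848157333145589394151932880352885953011
Multiplications needed: 8 (8 lines after 11^1)

11^51 = 129129938167664848157333145589394151932880352885953011. Using exponentiation by squaring, this requires 8 multiplications. The key idea: if the exponent is even, square the half-power; if odd, multiply by the base once.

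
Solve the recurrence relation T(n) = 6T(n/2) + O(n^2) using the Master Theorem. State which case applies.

Master Theorem for T(n) = 6T(n/2) + O(n^2):

a = 6, b = 2, c = 2
log_b(a) = log_2(6) = 2.5850

Case 1: c = 2 < log_2(6) = 2.5850
T(n) = O(n^(log_2 6))

For T(n) = 6T(n/2) + O(n^2): log_2(6) = 2.5850. This is Case 1 of the Master Theorem (c < log_b(a), work dominated by leaves), giving O(n^(log_2 6)).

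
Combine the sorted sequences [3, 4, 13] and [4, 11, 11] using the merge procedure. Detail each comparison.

Merging process:

Compare 3 vs 4: take 3 from left. Merged: [3]
Compare 4 vs 4: take 4 from left. Merged: [3, 4]
Compare 13 vs 4: take 4 from right. Merged: [3, 4, 4]
Compare 13 vs 11: take 11 from right. Merged: [3, 4, 4, 11]
Compare 13 vs 11: take 11 from right. Merged: [3, 4, 4, 11, 11]
Append remaining from left: [13]. Merged: [3, 4, 4, 11, 11, 13]

Final merged array: [3, 4, 4, 11, 11, 13]
Total comparisons: 5

The merged array is [3, 4, 4, 11, 11, 13], requiring 5 comparisons. The merge step runs in O(n) time where n is the total number of elements.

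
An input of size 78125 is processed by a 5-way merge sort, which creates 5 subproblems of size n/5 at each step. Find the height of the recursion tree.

For divide and conquer with division factor 5:

Problem sizes at each level:
Level 0: 78125
Level 1: 15625
Level 2: 3125
Level 3: 625
Level 4: 125
Level 5: 25
Level 6: 5
Level 7: 1

The root is level 0 and the size-1 base case is level 7 (the tree spans levels 0 through 7, i.e. 8 levels counting the root), so the depth is the number of divisions: log_5(78125) = 7

The recursion tree depth is log_5(78125) = 7. At each level, the problem size is divided by 5, so it takes 7 divisions to reduce to a base case of size 1. The algorithm makes 5 recursive calls at each level.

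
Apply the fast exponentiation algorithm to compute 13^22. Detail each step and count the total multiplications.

Computing 13^22 by squaring (build up from 13^1; each line after the first costs one multiplication):

13^1 = 13
13^2 = (13^1)^2 = 13^2 = 169
13^4 = (13^2)^2 = 169^2 = 28561
13^5 = 13 * 13^4 = 13 * 28561 = 371293
13^10 = (13^5)^2 = 371293^2 = 137858491849
13^11 = 13 * 13^10 = 13 * 137858491849 = 1792160394037
13^22 = (13^11)^2 = 1792160394037^2 = 3211838877954855105157369

Result: 3211838877954855105157369
Multiplications needed: 6 (6 lines after 13^1)

13^22 = 3211838877954855105157369. Using exponentiation by squaring, this requires 6 multiplications. The key idea: if the exponent is even, square the half-power; if odd, multiply by the base once.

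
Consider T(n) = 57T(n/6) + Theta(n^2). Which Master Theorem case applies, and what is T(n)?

Master Theorem for T(n) = 57T(n/6) + O(n^2):

a = 57, b = 6, c = 2
log_b(a) = log_6(57) = 2.2565

Case 1: c = 2 < log_6(57) = 2.2565
T(n) = O(n^(log_6 57))

For T(n) = 57T(n/6) + O(n^2): log_6(57) = 2.2565. This is Case 1 of the Master Theorem (c < log_b(a), work dominated by leaves), giving O(n^(log_6 57)).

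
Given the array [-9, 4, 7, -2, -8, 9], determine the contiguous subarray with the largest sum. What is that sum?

Using Kadane's algorithm on [-9, 4, 7, -2, -8, 9]:

Scanning through the array:
Position 1 (value 4): max_ending_here = 4, max_so_far = 4
Position 2 (value 7): max_ending_here = 11, max_so_far = 11
Position 3 (value -2): max_ending_here = 9, max_so_far = 11
Position 4 (value -8): max_ending_here = 1, max_so_far = 11
Position 5 (value 9): max_ending_here = 10, max_so_far = 11

Maximum subarray: [4, 7]
Maximum sum: 11

The maximum subarray is [4, 7] with sum 11. This subarray runs from index 1 to index 2.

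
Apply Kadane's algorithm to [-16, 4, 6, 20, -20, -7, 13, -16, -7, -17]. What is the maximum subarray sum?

Using Kadane's algorithm on [-16, 4, 6, 20, -20, -7, 13, -16, -7, -17]:

Scanning through the array:
Position 1 (value 4): max_ending_here = 4, max_so_far = 4
Position 2 (value 6): max_ending_here = 10, max_so_far = 10
Position 3 (value 20): max_ending_here = 30, max_so_far = 30
Position 4 (value -20): max_ending_here = 10, max_so_far = 30
Position 5 (value -7): max_ending_here = 3, max_so_far = 30
Position 6 (value 13): max_ending_here = 16, max_so_far = 30
Position 7 (value -16): max_ending_here = 0, max_so_far = 30
Position 8 (value -7): max_ending_here = -7, max_so_far = 30
Position 9 (value -17): max_ending_here = -17, max_so_far = 30

Maximum subarray: [4, 6, 20]
Maximum sum: 30

The maximum subarray is [4, 6, 20] with sum 30. This subarray runs from index 1 to index 3.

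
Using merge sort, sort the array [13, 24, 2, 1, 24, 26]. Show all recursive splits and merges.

Merge sort trace:

Split: [13, 24, 2, 1, 24, 26] -> [13, 24, 2] and [1, 24, 26]
  Split: [13, 24, 2] -> [13] and [24, 2]
    Split: [24, 2] -> [24] and [2]
    Merge: [24] + [2] -> [2, 24]
  Merge: [13] + [2, 24] -> [2, 13, 24]
  Split: [1, 24, 26] -> [1] and [24, 26]
    Split: [24, 26] -> [24] and [26]
    Merge: [24] + [26] -> [24, 26]
  Merge: [1] + [24, 26] -> [1, 24, 26]
Merge: [2, 13, 24] + [1, 24, 26] -> [1, 2, 13, 24, 24, 26]

Final sorted array: [1, 2, 13, 24, 24, 26]

The merge sort proceeds by recursively splitting the array and merging sorted halves.
After all merges, the sorted array is [1, 2, 13, 24, 24, 26].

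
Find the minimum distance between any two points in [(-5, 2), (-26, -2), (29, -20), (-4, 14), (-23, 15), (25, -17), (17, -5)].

Computing all pairwise distances among 7 points:

d((-5, 2), (-26, -2)) = 21.3776
d((-5, 2), (29, -20)) = 40.4969
d((-5, 2), (-4, 14)) = 12.0416
d((-5, 2), (-23, 15)) = 22.2036
d((-5, 2), (25, -17)) = 35.5106
d((-5, 2), (17, -5)) = 23.0868
d((-26, -2), (29, -20)) = 57.8705
d((-26, -2), (-4, 14)) = 27.2029
d((-26, -2), (-23, 15)) = 17.2627
d((-26, -2), (25, -17)) = 53.1601
d((-26, -2), (17, -5)) = 43.1045
d((29, -20), (-4, 14)) = 47.3814
d((29, -20), (-23, 15)) = 62.6817
d((29, -20), (25, -17)) = 5.0 <-- minimum
d((29, -20), (17, -5)) = 19.2094
d((-4, 14), (-23, 15)) = 19.0263
d((-4, 14), (25, -17)) = 42.45
d((-4, 14), (17, -5)) = 28.3196
d((-23, 15), (25, -17)) = 57.6888
d((-23, 15), (17, -5)) = 44.7214
d((25, -17), (17, -5)) = 14.4222

Closest pair: (29, -20) and (25, -17) with distance 5.0

The closest pair is (29, -20) and (25, -17) with Euclidean distance 5.0. For 7 points, brute-force pairwise comparison is shown above. For large n, the divide-and-conquer algorithm (sort by x, recurse on halves, check the dividing strip) achieves O(n log n).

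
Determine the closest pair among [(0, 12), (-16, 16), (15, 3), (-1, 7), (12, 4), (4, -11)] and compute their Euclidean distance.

Computing all pairwise distances among 6 points:

d((0, 12), (-16, 16)) = 16.4924
d((0, 12), (15, 3)) = 17.4929
d((0, 12), (-1, 7)) = 5.099
d((0, 12), (12, 4)) = 14.4222
d((0, 12), (4, -11)) = 23.3452
d((-16, 16), (15, 3)) = 33.6155
d((-16, 16), (-1, 7)) = 17.4929
d((-16, 16), (12, 4)) = 30.4631
d((-16, 16), (4, -11)) = 33.6006
d((15, 3), (-1, 7)) = 16.4924
d((15, 3), (12, 4)) = 3.1623 <-- minimum
d((15, 3), (4, -11)) = 17.8045
d((-1, 7), (12, 4)) = 13.3417
d((-1, 7), (4, -11)) = 18.6815
d((12, 4), (4, -11)) = 17.0

Closest pair: (15, 3) and (12, 4) with distance 3.1623

The closest pair is (15, 3) and (12, 4) with Euclidean distance 3.1623. For 6 points, brute-force pairwise comparison is shown above. For large n, the divide-and-conquer algorithm (sort by x, recurse on halves, check the dividing strip) achieves O(n log n).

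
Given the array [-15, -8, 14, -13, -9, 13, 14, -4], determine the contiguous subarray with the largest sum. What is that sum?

Using Kadane's algorithm on [-15, -8, 14, -13, -9, 13, 14, -4]:

Scanning through the array:
Position 1 (value -8): max_ending_here = -8, max_so_far = -8
Position 2 (value 14): max_ending_here = 14, max_so_far = 14
Position 3 (value -13): max_ending_here = 1, max_so_far = 14
Position 4 (value -9): max_ending_here = -8, max_so_far = 14
Position 5 (value 13): max_ending_here = 13, max_so_far = 14
Position 6 (value 14): max_ending_here = 27, max_so_far = 27
Position 7 (value -4): max_ending_here = 23, max_so_far = 27

Maximum subarray: [13, 14]
Maximum sum: 27

The maximum subarray is [13, 14] with sum 27. This subarray runs from index 5 to index 6.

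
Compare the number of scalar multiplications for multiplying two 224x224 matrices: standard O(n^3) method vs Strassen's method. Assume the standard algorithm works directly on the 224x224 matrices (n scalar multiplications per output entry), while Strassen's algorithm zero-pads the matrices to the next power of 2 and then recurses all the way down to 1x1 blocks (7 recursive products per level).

Matrix multiplication for 224x224 matrices:

Strassen's algorithm requires power-of-2 dimensions. Pad 224x224 to 256x256 (next power of 2).

Standard algorithm: 224^3 = 11239424 multiplications
Strassen's algorithm: 7^(log2(256)) = 7^8 = 5764801 multiplications
Savings: 11239424 - 5764801 = 5474623 multiplications

Standard: 11239424 multiplications (224^3). Strassen: 5764801 multiplications (7^8, after padding to 256x256). Strassen reduces 8 recursive multiplications to 7 at each level.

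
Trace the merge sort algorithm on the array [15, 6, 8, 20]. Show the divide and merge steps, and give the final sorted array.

Merge sort trace:

Split: [15, 6, 8, 20] -> [15, 6] and [8, 20]
  Split: [15, 6] -> [15] and [6]
  Merge: [15] + [6] -> [6, 15]
  Split: [8, 20] -> [8] and [20]
  Merge: [8] + [20] -> [8, 20]
Merge: [6, 15] + [8, 20] -> [6, 8, 15, 20]

Final sorted array: [6, 8, 15, 20]

The merge sort proceeds by recursively splitting the array and merging sorted halves.
After all merges, the sorted array is [6, 8, 15, 20].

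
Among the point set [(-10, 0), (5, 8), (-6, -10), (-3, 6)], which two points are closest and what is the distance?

Computing all pairwise distances among 4 points:

d((-10, 0), (5, 8)) = 17.0
d((-10, 0), (-6, -10)) = 10.7703
d((-10, 0), (-3, 6)) = 9.2195
d((5, 8), (-6, -10)) = 21.095
d((5, 8), (-3, 6)) = 8.2462 <-- minimum
d((-6, -10), (-3, 6)) = 16.2788

Closest pair: (5, 8) and (-3, 6) with distance 8.2462

The closest pair is (5, 8) and (-3, 6) with Euclidean distance 8.2462. For 4 points, brute-force pairwise comparison is shown above. For large n, the divide-and-conquer algorithm (sort by x, recurse on halves, check the dividing strip) achieves O(n log n).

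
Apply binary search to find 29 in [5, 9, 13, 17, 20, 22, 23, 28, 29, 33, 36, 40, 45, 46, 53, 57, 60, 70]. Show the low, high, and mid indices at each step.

Binary search for 29 in [5, 9, 13, 17, 20, 22, 23, 28, 29, 33, 36, 40, 45, 46, 53, 57, 60, 70]:

lo=0, hi=17, mid=8, arr[mid]=29 -> Found target at index 8!

Binary search finds 29 at index 8 after 1 comparisons. The search repeatedly halves the search space by comparing with the middle element.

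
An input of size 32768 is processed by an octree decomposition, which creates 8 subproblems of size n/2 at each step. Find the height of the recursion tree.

For divide and conquer with division factor 2:

Problem sizes at each level:
Level 0: 32768
Level 1: 16384
Level 2: 8192
Level 3: 4096
Level 4: 2048
Level 5: 1024
Level 6: 512
Level 7: 256
Level 8: 128
Level 9: 64
Level 10: 32
Level 11: 16
Level 12: 8
Level 13: 4
Level 14: 2
Level 15: 1

The root is level 0 and the size-1 base case is level 15 (the tree spans levels 0 through 15, i.e. 16 levels counting the root), so the depth is the number of divisions: log_2(32768) = 15

The recursion tree depth is log_2(32768) = 15. At each level, the problem size is divided by 2, so it takes 15 divisions to reduce to a base case of size 1. The algorithm makes 8 recursive calls at each level.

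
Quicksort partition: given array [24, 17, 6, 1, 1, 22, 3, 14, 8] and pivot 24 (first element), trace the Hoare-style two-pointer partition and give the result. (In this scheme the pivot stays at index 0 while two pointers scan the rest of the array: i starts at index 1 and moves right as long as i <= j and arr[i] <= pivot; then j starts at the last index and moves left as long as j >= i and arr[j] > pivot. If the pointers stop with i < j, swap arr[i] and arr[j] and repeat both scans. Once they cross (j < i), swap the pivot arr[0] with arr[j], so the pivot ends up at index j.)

Hoare-style two-pointer partition with pivot = 24:

Initial array: [24, 17, 6, 1, 1, 22, 3, 14, 8]

Pointers start at i = 1, j = 8.
i ends at 9, j ends at 8: the pointers have crossed (j < i), so scanning stops.

Swap pivot arr[0] with arr[8] to place pivot at position 8: [8, 17, 6, 1, 1, 22, 3, 14, 24]
Pivot position: 8

After partitioning with pivot 24, the array becomes [8, 17, 6, 1, 1, 22, 3, 14, 24]. The pivot is placed at index 8. All elements to the left of the pivot are <= 24, and all elements to the right are > 24.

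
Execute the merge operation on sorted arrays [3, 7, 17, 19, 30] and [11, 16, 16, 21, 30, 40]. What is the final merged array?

Merging process:

Compare 3 vs 11: take 3 from left. Merged: [3]
Compare 7 vs 11: take 7 from left. Merged: [3, 7]
Compare 17 vs 11: take 11 from right. Merged: [3, 7, 11]
Compare 17 vs 16: take 16 from right. Merged: [3, 7, 11, 16]
Compare 17 vs 16: take 16 from right. Merged: [3, 7, 11, 16, 16]
Compare 17 vs 21: take 17 from left. Merged: [3, 7, 11, 16, 16, 17]
Compare 19 vs 21: take 19 from left. Merged: [3, 7, 11, 16, 16, 17, 19]
Compare 30 vs 21: take 21 from right. Merged: [3, 7, 11, 16, 16, 17, 19, 21]
Compare 30 vs 30: take 30 from left. Merged: [3, 7, 11, 16, 16, 17, 19, 21, 30]
Append remaining from right: [30, 40]. Merged: [3, 7, 11, 16, 16, 17, 19, 21, 30, 30, 40]

Final merged array: [3, 7, 11, 16, 16, 17, 19, 21, 30, 30, 40]
Total comparisons: 9

The merged array is [3, 7, 11, 16, 16, 17, 19, 21, 30, 30, 40], requiring 9 comparisons. The merge step runs in O(n) time where n is the total number of elements.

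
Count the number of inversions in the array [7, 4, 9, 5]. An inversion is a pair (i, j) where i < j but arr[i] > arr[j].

Finding inversions in [7, 4, 9, 5]:

(0, 1): arr[0]=7 > arr[1]=4
(0, 3): arr[0]=7 > arr[3]=5
(2, 3): arr[2]=9 > arr[3]=5

Total inversions: 3

The array has 3 inversion(s): (0,1), (0,3), (2,3). Each pair (i,j) satisfies i < j and arr[i] > arr[j].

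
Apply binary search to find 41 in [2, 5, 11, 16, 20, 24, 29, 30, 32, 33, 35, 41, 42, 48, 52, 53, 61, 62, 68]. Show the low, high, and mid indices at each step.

Binary search for 41 in [2, 5, 11, 16, 20, 24, 29, 30, 32, 33, 35, 41, 42, 48, 52, 53, 61, 62, 68]:

lo=0, hi=18, mid=9, arr[mid]=33 -> 33 < 41, search right half
lo=10, hi=18, mid=14, arr[mid]=52 -> 52 > 41, search left half
lo=10, hi=13, mid=11, arr[mid]=41 -> Found target at index 11!

Binary search finds 41 at index 11 after 3 comparisons. The search repeatedly halves the search space by comparing with the middle element.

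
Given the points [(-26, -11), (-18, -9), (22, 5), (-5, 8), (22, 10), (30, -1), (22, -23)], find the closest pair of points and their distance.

Computing all pairwise distances among 7 points:

d((-26, -11), (-18, -9)) = 8.2462
d((-26, -11), (22, 5)) = 50.5964
d((-26, -11), (-5, 8)) = 28.3196
d((-26, -11), (22, 10)) = 52.3927
d((-26, -11), (30, -1)) = 56.8859
d((-26, -11), (22, -23)) = 49.4773
d((-18, -9), (22, 5)) = 42.3792
d((-18, -9), (-5, 8)) = 21.4009
d((-18, -9), (22, 10)) = 44.2832
d((-18, -9), (30, -1)) = 48.6621
d((-18, -9), (22, -23)) = 42.3792
d((22, 5), (-5, 8)) = 27.1662
d((22, 5), (22, 10)) = 5.0 <-- minimum
d((22, 5), (30, -1)) = 10.0
d((22, 5), (22, -23)) = 28.0
d((-5, 8), (22, 10)) = 27.074
d((-5, 8), (30, -1)) = 36.1386
d((-5, 8), (22, -23)) = 41.1096
d((22, 10), (30, -1)) = 13.6015
d((22, 10), (22, -23)) = 33.0
d((30, -1), (22, -23)) = 23.4094

Closest pair: (22, 5) and (22, 10) with distance 5.0

The closest pair is (22, 5) and (22, 10) with Euclidean distance 5.0. For 7 points, brute-force pairwise comparison is shown above. For large n, the divide-and-conquer algorithm (sort by x, recurse on halves, check the dividing strip) achieves O(n log n).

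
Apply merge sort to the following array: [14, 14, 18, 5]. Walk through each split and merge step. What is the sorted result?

Merge sort trace:

Split: [14, 14, 18, 5] -> [14, 14] and [18, 5]
  Split: [14, 14] -> [14] and [14]
  Merge: [14] + [14] -> [14, 14]
  Split: [18, 5] -> [18] and [5]
  Merge: [18] + [5] -> [5, 18]
Merge: [14, 14] + [5, 18] -> [5, 14, 14, 18]

Final sorted array: [5, 14, 14, 18]

The merge sort proceeds by recursively splitting the array and merging sorted halves.
After all merges, the sorted array is [5, 14, 14, 18].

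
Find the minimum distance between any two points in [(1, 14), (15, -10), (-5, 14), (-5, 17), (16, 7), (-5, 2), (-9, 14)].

Computing all pairwise distances among 7 points:

d((1, 14), (15, -10)) = 27.7849
d((1, 14), (-5, 14)) = 6.0
d((1, 14), (-5, 17)) = 6.7082
d((1, 14), (16, 7)) = 16.5529
d((1, 14), (-5, 2)) = 13.4164
d((1, 14), (-9, 14)) = 10.0
d((15, -10), (-5, 14)) = 31.241
d((15, -10), (-5, 17)) = 33.6006
d((15, -10), (16, 7)) = 17.0294
d((15, -10), (-5, 2)) = 23.3238
d((15, -10), (-9, 14)) = 33.9411
d((-5, 14), (-5, 17)) = 3.0 <-- minimum
d((-5, 14), (16, 7)) = 22.1359
d((-5, 14), (-5, 2)) = 12.0
d((-5, 14), (-9, 14)) = 4.0
d((-5, 17), (16, 7)) = 23.2594
d((-5, 17), (-5, 2)) = 15.0
d((-5, 17), (-9, 14)) = 5.0
d((16, 7), (-5, 2)) = 21.587
d((16, 7), (-9, 14)) = 25.9615
d((-5, 2), (-9, 14)) = 12.6491

Closest pair: (-5, 14) and (-5, 17) with distance 3.0

The closest pair is (-5, 14) and (-5, 17) with Euclidean distance 3.0. For 7 points, brute-force pairwise comparison is shown above. For large n, the divide-and-conquer algorithm (sort by x, recurse on halves, check the dividing strip) achieves O(n log n).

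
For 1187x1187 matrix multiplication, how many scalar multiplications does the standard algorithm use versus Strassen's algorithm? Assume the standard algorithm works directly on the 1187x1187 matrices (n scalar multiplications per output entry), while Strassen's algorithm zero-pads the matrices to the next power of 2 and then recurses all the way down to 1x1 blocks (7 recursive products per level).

Matrix multiplication for 1187x1187 matrices:

Strassen's algorithm requires power-of-2 dimensions. Pad 1187x1187 to 2048x2048 (next power of 2).

Standard algorithm: 1187^3 = 1672446203 multiplications
Strassen's algorithm: 7^(log2(2048)) = 7^11 = 1977326743 multiplications
Difference: 1672446203 - 1977326743 = -304880540 (Strassen uses MORE here due to padding overhead — for small or just-over-power-of-2 n, padding can outweigh the per-level savings)

Standard: 1672446203 multiplications (1187^3). Strassen: 1977326743 multiplications (7^11, after padding to 2048x2048). Strassen reduces 8 recursive multiplications to 7 at each level.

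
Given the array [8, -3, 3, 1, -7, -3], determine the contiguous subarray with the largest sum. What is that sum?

Using Kadane's algorithm on [8, -3, 3, 1, -7, -3]:

Scanning through the array:
Position 1 (value -3): max_ending_here = 5, max_so_far = 8
Position 2 (value 3): max_ending_here = 8, max_so_far = 8
Position 3 (value 1): max_ending_here = 9, max_so_far = 9
Position 4 (value -7): max_ending_here = 2, max_so_far = 9
Position 5 (value -3): max_ending_here = -1, max_so_far = 9

Maximum subarray: [8, -3, 3, 1]
Maximum sum: 9

The maximum subarray is [8, -3, 3, 1] with sum 9. This subarray runs from index 0 to index 3.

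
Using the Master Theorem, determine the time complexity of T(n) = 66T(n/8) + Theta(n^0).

Master Theorem for T(n) = 66T(n/8) + O(n^0):

a = 66, b = 8, c = 0
log_b(a) = log_8(66) = 2.0148

Case 1: c = 0 < log_8(66) = 2.0148
T(n) = O(n^(log_8 66))

For T(n) = 66T(n/8) + O(n^0): log_8(66) = 2.0148. This is Case 1 of the Master Theorem (c < log_b(a), work dominated by leaves), giving O(n^(log_8 66)).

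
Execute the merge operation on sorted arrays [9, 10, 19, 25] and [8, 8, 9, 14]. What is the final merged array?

Merging process:

Compare 9 vs 8: take 8 from right. Merged: [8]
Compare 9 vs 8: take 8 from right. Merged: [8, 8]
Compare 9 vs 9: take 9 from left. Merged: [8, 8, 9]
Compare 10 vs 9: take 9 from right. Merged: [8, 8, 9, 9]
Compare 10 vs 14: take 10 from left. Merged: [8, 8, 9, 9, 10]
Compare 19 vs 14: take 14 from right. Merged: [8, 8, 9, 9, 10, 14]
Append remaining from left: [19, 25]. Merged: [8, 8, 9, 9, 10, 14, 19, 25]

Final merged array: [8, 8, 9, 9, 10, 14, 19, 25]
Total comparisons: 6

The merged array is [8, 8, 9, 9, 10, 14, 19, 25], requiring 6 comparisons. The merge step runs in O(n) time where n is the total number of elements.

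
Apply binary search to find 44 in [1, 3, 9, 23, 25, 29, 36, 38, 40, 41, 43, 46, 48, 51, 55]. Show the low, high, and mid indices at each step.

Binary search for 44 in [1, 3, 9, 23, 25, 29, 36, 38, 40, 41, 43, 46, 48, 51, 55]:

lo=0, hi=14, mid=7, arr[mid]=38 -> 38 < 44, search right half
lo=8, hi=14, mid=11, arr[mid]=46 -> 46 > 44, search left half
lo=8, hi=10, mid=9, arr[mid]=41 -> 41 < 44, search right half
lo=10, hi=10, mid=10, arr[mid]=43 -> 43 < 44, search right half
lo=11 > hi=10, target 44 not found

Binary search determines that 44 is not in the array after 4 comparisons. The search space was exhausted without finding the target.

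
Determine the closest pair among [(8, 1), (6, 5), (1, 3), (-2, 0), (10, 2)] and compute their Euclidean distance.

Computing all pairwise distances among 5 points:

d((8, 1), (6, 5)) = 4.4721
d((8, 1), (1, 3)) = 7.2801
d((8, 1), (-2, 0)) = 10.0499
d((8, 1), (10, 2)) = 2.2361 <-- minimum
d((6, 5), (1, 3)) = 5.3852
d((6, 5), (-2, 0)) = 9.434
d((6, 5), (10, 2)) = 5.0
d((1, 3), (-2, 0)) = 4.2426
d((1, 3), (10, 2)) = 9.0554
d((-2, 0), (10, 2)) = 12.1655

Closest pair: (8, 1) and (10, 2) with distance 2.2361

The closest pair is (8, 1) and (10, 2) with Euclidean distance 2.2361. For 5 points, brute-force pairwise comparison is shown above. For large n, the divide-and-conquer algorithm (sort by x, recurse on halves, check the dividing strip) achieves O(n log n).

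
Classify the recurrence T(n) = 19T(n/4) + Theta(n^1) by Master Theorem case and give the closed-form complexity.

Master Theorem for T(n) = 19T(n/4) + O(n^1):

a = 19, b = 4, c = 1
log_b(a) = log_4(19) = 2.1240

Case 1: c = 1 < log_4(19) = 2.1240
T(n) = O(n^(log_4 19))

For T(n) = 19T(n/4) + O(n^1): log_4(19) = 2.1240. This is Case 1 of the Master Theorem (c < log_b(a), work dominated by leaves), giving O(n^(log_4 19)).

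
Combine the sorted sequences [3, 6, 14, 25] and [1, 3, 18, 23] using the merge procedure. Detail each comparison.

Merging process:

Compare 3 vs 1: take 1 from right. Merged: [1]
Compare 3 vs 3: take 3 from left. Merged: [1, 3]
Compare 6 vs 3: take 3 from right. Merged: [1, 3, 3]
Compare 6 vs 18: take 6 from left. Merged: [1, 3, 3, 6]
Compare 14 vs 18: take 14 from left. Merged: [1, 3, 3, 6, 14]
Compare 25 vs 18: take 18 from right. Merged: [1, 3, 3, 6, 14, 18]
Compare 25 vs 23: take 23 from right. Merged: [1, 3, 3, 6, 14, 18, 23]
Append remaining from left: [25]. Merged: [1, 3, 3, 6, 14, 18, 23, 25]

Final merged array: [1, 3, 3, 6, 14, 18, 23, 25]
Total comparisons: 7

The merged array is [1, 3, 3, 6, 14, 18, 23, 25], requiring 7 comparisons. The merge step runs in O(n) time where n is the total number of elements.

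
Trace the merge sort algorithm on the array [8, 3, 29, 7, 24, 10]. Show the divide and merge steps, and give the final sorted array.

Merge sort trace:

Split: [8, 3, 29, 7, 24, 10] -> [8, 3, 29] and [7, 24, 10]
  Split: [8, 3, 29] -> [8] and [3, 29]
    Split: [3, 29] -> [3] and [29]
    Merge: [3] + [29] -> [3, 29]
  Merge: [8] + [3, 29] -> [3, 8, 29]
  Split: [7, 24, 10] -> [7] and [24, 10]
    Split: [24, 10] -> [24] and [10]
    Merge: [24] + [10] -> [10, 24]
  Merge: [7] + [10, 24] -> [7, 10, 24]
Merge: [3, 8, 29] + [7, 10, 24] -> [3, 7, 8, 10, 24, 29]

Final sorted array: [3, 7, 8, 10, 24, 29]

The merge sort proceeds by recursively splitting the array and merging sorted halves.
After all merges, the sorted array is [3, 7, 8, 10, 24, 29].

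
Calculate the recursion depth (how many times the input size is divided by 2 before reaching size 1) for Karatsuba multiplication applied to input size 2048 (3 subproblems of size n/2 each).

For divide and conquer with division factor 2:

Problem sizes at each level:
Level 0: 2048
Level 1: 1024
Level 2: 512
Level 3: 256
Level 4: 128
Level 5: 64
Level 6: 32
Level 7: 16
Level 8: 8
Level 9: 4
Level 10: 2
Level 11: 1

The root is level 0 and the size-1 base case is level 11 (the tree spans levels 0 through 11, i.e. 12 levels counting the root), so the depth is the number of divisions: log_2(2048) = 11

The recursion tree depth is log_2(2048) = 11. At each level, the problem size is divided by 2, so it takes 11 divisions to reduce to a base case of size 1. The algorithm makes 3 recursive calls at each level.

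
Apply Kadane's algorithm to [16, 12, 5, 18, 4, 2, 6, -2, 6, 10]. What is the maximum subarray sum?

Using Kadane's algorithm on [16, 12, 5, 18, 4, 2, 6, -2, 6, 10]:

Scanning through the array:
Position 1 (value 12): max_ending_here = 28, max_so_far = 28
Position 2 (value 5): max_ending_here = 33, max_so_far = 33
Position 3 (value 18): max_ending_here = 51, max_so_far = 51
Position 4 (value 4): max_ending_here = 55, max_so_far = 55
Position 5 (value 2): max_ending_here = 57, max_so_far = 57
Position 6 (value 6): max_ending_here = 63, max_so_far = 63
Position 7 (value -2): max_ending_here = 61, max_so_far = 63
Position 8 (value 6): max_ending_here = 67, max_so_far = 67
Position 9 (value 10): max_ending_here = 77, max_so_far = 77

Maximum subarray: [16, 12, 5, 18, 4, 2, 6, -2, 6, 10]
Maximum sum: 77

The maximum subarray is [16, 12, 5, 18, 4, 2, 6, -2, 6, 10] with sum 77. This subarray runs from index 0 to index 9.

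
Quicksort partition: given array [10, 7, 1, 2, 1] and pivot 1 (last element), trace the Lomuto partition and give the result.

Lomuto partition with pivot = 1:

Initial array: [10, 7, 1, 2, 1]

arr[0]=10 > 1: no swap
arr[1]=7 > 1: no swap
arr[2]=1 <= 1: swap with position 0, array becomes [1, 7, 10, 2, 1]
arr[3]=2 > 1: no swap

Place pivot at position 1: [1, 1, 10, 2, 7]
Pivot position: 1

After partitioning with pivot 1, the array becomes [1, 1, 10, 2, 7]. The pivot is placed at index 1. All elements to the left of the pivot are <= 1, and all elements to the right are > 1.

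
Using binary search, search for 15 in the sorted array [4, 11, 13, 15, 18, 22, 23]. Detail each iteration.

Binary search for 15 in [4, 11, 13, 15, 18, 22, 23]:

lo=0, hi=6, mid=3, arr[mid]=15 -> Found target at index 3!

Binary search finds 15 at index 3 after 1 comparisons. The search repeatedly halves the search space by comparing with the middle element.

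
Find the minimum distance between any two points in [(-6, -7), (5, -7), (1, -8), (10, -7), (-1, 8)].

Computing all pairwise distances among 5 points:

d((-6, -7), (5, -7)) = 11.0
d((-6, -7), (1, -8)) = 7.0711
d((-6, -7), (10, -7)) = 16.0
d((-6, -7), (-1, 8)) = 15.8114
d((5, -7), (1, -8)) = 4.1231 <-- minimum
d((5, -7), (10, -7)) = 5.0
d((5, -7), (-1, 8)) = 16.1555
d((1, -8), (10, -7)) = 9.0554
d((1, -8), (-1, 8)) = 16.1245
d((10, -7), (-1, 8)) = 18.6011

Closest pair: (5, -7) and (1, -8) with distance 4.1231

The closest pair is (5, -7) and (1, -8) with Euclidean distance 4.1231. For 5 points, brute-force pairwise comparison is shown above. For large n, the divide-and-conquer algorithm (sort by x, recurse on halves, check the dividing strip) achieves O(n log n).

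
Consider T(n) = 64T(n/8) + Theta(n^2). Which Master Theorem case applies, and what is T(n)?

Master Theorem for T(n) = 64T(n/8) + O(n^2):

a = 64, b = 8, c = 2
log_b(a) = log_8(64) = 2.0000

Case 2: c = 2 = log_8(64) = 2.0000
T(n) = O(n^2 log n) = O(n^2 log n)

For T(n) = 64T(n/8) + O(n^2): log_8(64) = 2.0000. This is Case 2 of the Master Theorem (c = log_b(a), equal work at all levels), giving O(n^2 log n).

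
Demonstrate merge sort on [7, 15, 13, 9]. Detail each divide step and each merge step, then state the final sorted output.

Merge sort trace:

Split: [7, 15, 13, 9] -> [7, 15] and [13, 9]
  Split: [7, 15] -> [7] and [15]
  Merge: [7] + [15] -> [7, 15]
  Split: [13, 9] -> [13] and [9]
  Merge: [13] + [9] -> [9, 13]
Merge: [7, 15] + [9, 13] -> [7, 9, 13, 15]

Final sorted array: [7, 9, 13, 15]

The merge sort proceeds by recursively splitting the array and merging sorted halves.
After all merges, the sorted array is [7, 9, 13, 15].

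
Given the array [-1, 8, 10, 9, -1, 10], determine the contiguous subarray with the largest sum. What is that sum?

Using Kadane's algorithm on [-1, 8, 10, 9, -1, 10]:

Scanning through the array:
Position 1 (value 8): max_ending_here = 8, max_so_far = 8
Position 2 (value 10): max_ending_here = 18, max_so_far = 18
Position 3 (value 9): max_ending_here = 27, max_so_far = 27
Position 4 (value -1): max_ending_here = 26, max_so_far = 27
Position 5 (value 10): max_ending_here = 36, max_so_far = 36

Maximum subarray: [8, 10, 9, -1, 10]
Maximum sum: 36

The maximum subarray is [8, 10, 9, -1, 10] with sum 36. This subarray runs from index 1 to index 5.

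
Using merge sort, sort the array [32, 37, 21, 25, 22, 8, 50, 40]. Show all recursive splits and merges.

Merge sort trace:

Split: [32, 37, 21, 25, 22, 8, 50, 40] -> [32, 37, 21, 25] and [22, 8, 50, 40]
  Split: [32, 37, 21, 25] -> [32, 37] and [21, 25]
    Split: [32, 37] -> [32] and [37]
    Merge: [32] + [37] -> [32, 37]
    Split: [21, 25] -> [21] and [25]
    Merge: [21] + [25] -> [21, 25]
  Merge: [32, 37] + [21, 25] -> [21, 25, 32, 37]
  Split: [22, 8, 50, 40] -> [22, 8] and [50, 40]
    Split: [22, 8] -> [22] and [8]
    Merge: [22] + [8] -> [8, 22]
    Split: [50, 40] -> [50] and [40]
    Merge: [50] + [40] -> [40, 50]
  Merge: [8, 22] + [40, 50] -> [8, 22, 40, 50]
Merge: [21, 25, 32, 37] + [8, 22, 40, 50] -> [8, 21, 22, 25, 32, 37, 40, 50]

Final sorted array: [8, 21, 22, 25, 32, 37, 40, 50]

The merge sort proceeds by recursively splitting the array and merging sorted halves.
After all merges, the sorted array is [8, 21, 22, 25, 32, 37, 40, 50].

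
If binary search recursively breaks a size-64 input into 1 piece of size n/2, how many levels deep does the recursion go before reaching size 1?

For divide and conquer with division factor 2:

Problem sizes at each level:
Level 0: 64
Level 1: 32
Level 2: 16
Level 3: 8
Level 4: 4
Level 5: 2
Level 6: 1

The root is level 0 and the size-1 base case is level 6 (the tree spans levels 0 through 6, i.e. 7 levels counting the root), so the depth is the number of divisions: log_2(64) = 6

The recursion tree depth is log_2(64) = 6. At each level, the problem size is divided by 2, so it takes 6 divisions to reduce to a base case of size 1. The algorithm makes 1 recursive call at each level.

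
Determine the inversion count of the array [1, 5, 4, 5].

Finding inversions in [1, 5, 4, 5]:

(1, 2): arr[1]=5 > arr[2]=4

Total inversions: 1

The array has 1 inversion(s): (1,2). Each pair (i,j) satisfies i < j and arr[i] > arr[j].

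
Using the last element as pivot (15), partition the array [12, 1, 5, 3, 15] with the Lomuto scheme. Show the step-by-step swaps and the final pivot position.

Lomuto partition with pivot = 15:

Initial array: [12, 1, 5, 3, 15]

arr[0]=12 <= 15: swap with position 0, array becomes [12, 1, 5, 3, 15]
arr[1]=1 <= 15: swap with position 1, array becomes [12, 1, 5, 3, 15]
arr[2]=5 <= 15: swap with position 2, array becomes [12, 1, 5, 3, 15]
arr[3]=3 <= 15: swap with position 3, array becomes [12, 1, 5, 3, 15]

Place pivot at position 4: [12, 1, 5, 3, 15]
Pivot position: 4

After partitioning with pivot 15, the array becomes [12, 1, 5, 3, 15]. The pivot is placed at index 4. All elements to the left of the pivot are <= 15, and all elements to the right are > 15.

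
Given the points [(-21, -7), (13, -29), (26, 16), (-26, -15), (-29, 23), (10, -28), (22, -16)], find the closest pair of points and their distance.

Computing all pairwise distances among 7 points:

d((-21, -7), (13, -29)) = 40.4969
d((-21, -7), (26, 16)) = 52.3259
d((-21, -7), (-26, -15)) = 9.434
d((-21, -7), (-29, 23)) = 31.0483
d((-21, -7), (10, -28)) = 37.4433
d((-21, -7), (22, -16)) = 43.9318
d((13, -29), (26, 16)) = 46.8402
d((13, -29), (-26, -15)) = 41.4367
d((13, -29), (-29, 23)) = 66.8431
d((13, -29), (10, -28)) = 3.1623 <-- minimum
d((13, -29), (22, -16)) = 15.8114
d((26, 16), (-26, -15)) = 60.5392
d((26, 16), (-29, 23)) = 55.4437
d((26, 16), (10, -28)) = 46.8188
d((26, 16), (22, -16)) = 32.249
d((-26, -15), (-29, 23)) = 38.1182
d((-26, -15), (10, -28)) = 38.2753
d((-26, -15), (22, -16)) = 48.0104
d((-29, 23), (10, -28)) = 64.2028
d((-29, 23), (22, -16)) = 64.2028
d((10, -28), (22, -16)) = 16.9706

Closest pair: (13, -29) and (10, -28) with distance 3.1623

The closest pair is (13, -29) and (10, -28) with Euclidean distance 3.1623. For 7 points, brute-force pairwise comparison is shown above. For large n, the divide-and-conquer algorithm (sort by x, recurse on halves, check the dividing strip) achieves O(n log n).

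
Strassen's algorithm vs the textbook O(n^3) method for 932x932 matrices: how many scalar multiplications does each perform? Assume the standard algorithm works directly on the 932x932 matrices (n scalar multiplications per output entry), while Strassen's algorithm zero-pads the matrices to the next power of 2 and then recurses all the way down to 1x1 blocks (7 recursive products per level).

Matrix multiplication for 932x932 matrices:

Strassen's algorithm requires power-of-2 dimensions. Pad 932x932 to 1024x1024 (next power of 2).

Standard algorithm: 932^3 = 809557568 multiplications
Strassen's algorithm: 7^(log2(1024)) = 7^10 = 282475249 multiplications
Savings: 809557568 - 282475249 = 527082319 multiplications

Standard: 809557568 multiplications (932^3). Strassen: 282475249 multiplications (7^10, after padding to 1024x1024). Strassen reduces 8 recursive multiplications to 7 at each level.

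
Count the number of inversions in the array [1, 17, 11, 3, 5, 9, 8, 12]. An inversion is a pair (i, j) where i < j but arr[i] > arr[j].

Finding inversions in [1, 17, 11, 3, 5, 9, 8, 12]:

(1, 2): arr[1]=17 > arr[2]=11
(1, 3): arr[1]=17 > arr[3]=3
(1, 4): arr[1]=17 > arr[4]=5
(1, 5): arr[1]=17 > arr[5]=9
(1, 6): arr[1]=17 > arr[6]=8
(1, 7): arr[1]=17 > arr[7]=12
(2, 3): arr[2]=11 > arr[3]=3
(2, 4): arr[2]=11 > arr[4]=5
(2, 5): arr[2]=11 > arr[5]=9
(2, 6): arr[2]=11 > arr[6]=8
(5, 6): arr[5]=9 > arr[6]=8

Total inversions: 11

The array has 11 inversion(s): (1,2), (1,3), (1,4), (1,5), (1,6), (1,7), (2,3), (2,4), (2,5), (2,6), (5,6). Each pair (i,j) satisfies i < j and arr[i] > arr[j].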